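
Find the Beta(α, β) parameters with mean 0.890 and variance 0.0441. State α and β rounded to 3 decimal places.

α = 1.086, β = 0.134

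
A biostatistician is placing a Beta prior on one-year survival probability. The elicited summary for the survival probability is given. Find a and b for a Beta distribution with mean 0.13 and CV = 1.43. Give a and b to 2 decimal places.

σ = CV·μ = 1.43×0.13 = 0.18590, so σ² = 0.034559.
s+1 = μ(1−μ)/σ² = 0.1131/0.034559 = 3.2727, so s = a+b = 2.2727.
a = μs = 0.30, b = (1−μ)s = 1.98.

a = 0.30, b = 1.98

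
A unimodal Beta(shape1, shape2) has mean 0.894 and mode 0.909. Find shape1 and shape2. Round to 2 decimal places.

shape1 = 48.75, shape2 = 5.78

Let s = shape1+shape2. Mean gives shape1 = μs = 0.894s; mode gives (shape1−1)/(s−2) = 0.909.
Substituting: 0.894s − 1 = 0.909(s−2) = 0.909s − 1.818, so -0.015s = -0.818 and s = 54.5333.
Then shape1 = 0.894×54.5333 = 48.75 and shape2 = s−shape1 = 5.78.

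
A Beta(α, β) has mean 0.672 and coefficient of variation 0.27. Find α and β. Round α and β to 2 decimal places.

α = 3.83, β = 1.87

σ = CV·μ = 0.27×0.672 = 0.18144, so σ² = 0.032920.
s+1 = μ(1−μ)/σ² = 0.220416/0.032920 = 6.6954, so s = α+β = 5.6954.
α = μs = 3.83, β = (1−μ)s = 1.87.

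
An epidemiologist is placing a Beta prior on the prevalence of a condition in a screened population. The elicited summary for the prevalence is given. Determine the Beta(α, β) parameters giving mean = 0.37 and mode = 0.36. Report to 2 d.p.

α = 10.36, β = 17.64

With s = α+β: μ = α/s and mode = (α−1)/(s−2). Eliminating α = μs,
μs − 1 = m(s−2) ⇒ s(μ−m) = 1−2m ⇒ s = 0.28/0.01 = 28.0000.
So α = μs = 10.36, β = (1−μ)s = 17.64.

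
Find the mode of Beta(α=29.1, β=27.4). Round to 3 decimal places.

The density x^(α−1)(1−x)^(β−1) is maximised at (α−1)/(α+β−2) = 28.1/54.5 = 0.516.

0.516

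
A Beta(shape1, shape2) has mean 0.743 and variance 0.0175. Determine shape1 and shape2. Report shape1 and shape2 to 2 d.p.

shape1 = 7.36, shape2 = 2.55

By moment matching, shape1+shape2 = μ(1−μ)/σ² − 1 = (0.743·0.257)/0.0175 − 1 = 10.9115 − 1 = 9.9115.
Since shape1/(shape1+shape2) = μ, shape1 = 0.743·9.9115 = 7.36 and shape2 = 0.257·9.9115 = 2.55.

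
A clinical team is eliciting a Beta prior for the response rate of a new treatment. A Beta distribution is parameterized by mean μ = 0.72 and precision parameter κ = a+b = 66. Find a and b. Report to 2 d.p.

a = 47.52, b = 18.48

Split κ in proportion μ : (1−μ): a = 0.72·66 = 47.52, b = 66 − 47.52 = 18.48.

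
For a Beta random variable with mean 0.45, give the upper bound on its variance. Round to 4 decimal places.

Var = μ(1−μ)/(α+β+1), which approaches μ(1−μ) as α+β → 0.
So the supremum is μ(1−μ) = 0.45×0.55 = 0.2475.

0.2475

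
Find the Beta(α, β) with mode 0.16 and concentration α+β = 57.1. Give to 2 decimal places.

For α,β>1 the mode is (α−1)/(α+β−2), so α = mode·(κ−2)+1 = 0.16×55.1+1 = 9.82.
And β = (1−mode)·(κ−2)+1 = 0.84×55.1+1 = 47.28.

α = 9.82, β = 47.28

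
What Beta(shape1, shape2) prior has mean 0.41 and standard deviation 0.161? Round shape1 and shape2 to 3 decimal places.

shape1 = 3.416, shape2 = 4.916

First σ² = 0.025921. Setting shape1 = μn, shape2 = (1−μ)n with n = shape1+shape2,
μ(1−μ)/(n+1) = 0.025921 ⇒ n+1 = 0.2419/0.025921 = 9.3322 ⇒ n = 8.3322.
Hence shape1 = 0.41×8.3322 = 3.416, shape2 = 0.59×8.3322 = 4.916.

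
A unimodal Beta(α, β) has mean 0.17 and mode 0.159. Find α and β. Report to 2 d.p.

α = 10.54, β = 51.46

Let s = α+β. Mean gives α = μs = 0.17s; mode gives (α−1)/(s−2) = 0.159.
Substituting: 0.17s − 1 = 0.159(s−2) = 0.159s − 0.318, so 0.011s = 0.682 and s = 62.0000.
Then α = 0.17×62.0000 = 10.54 and β = s−α = 51.46.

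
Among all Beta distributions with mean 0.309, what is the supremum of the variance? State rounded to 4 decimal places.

0.2135

For fixed mean μ the Beta variance is μ(1−μ)/(α+β+1), increasing as α+β decreases.
Its least upper bound (not attained) is μ(1−μ) = 0.309·0.691 = 0.2135.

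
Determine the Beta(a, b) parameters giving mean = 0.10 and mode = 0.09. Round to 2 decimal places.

a = 8.20, b = 73.80

With s = a+b: μ = a/s and mode = (a−1)/(s−2). Eliminating a = μs,
μs − 1 = m(s−2) ⇒ s(μ−m) = 1−2m ⇒ s = 0.82/0.01 = 82.0000.
So a = μs = 8.20, b = (1−μ)s = 73.80.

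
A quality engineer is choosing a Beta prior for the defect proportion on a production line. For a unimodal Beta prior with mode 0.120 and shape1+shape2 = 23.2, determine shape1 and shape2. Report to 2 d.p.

shape1 = 3.54, shape2 = 19.66

For shape1,shape2>1 the mode is (shape1−1)/(shape1+shape2−2), so shape1 = mode·(κ−2)+1 = 0.120×21.2+1 = 3.54.
And shape2 = (1−mode)·(κ−2)+1 = 0.880×21.2+1 = 19.66.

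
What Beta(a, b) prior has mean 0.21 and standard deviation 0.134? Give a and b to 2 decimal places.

a = 1.73, b = 6.51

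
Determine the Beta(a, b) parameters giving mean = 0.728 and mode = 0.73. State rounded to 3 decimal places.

a = 167.440, b = 62.560

With s = a+b: μ = a/s and mode = (a−1)/(s−2). Eliminating a = μs,
μs − 1 = m(s−2) ⇒ s(μ−m) = 1−2m ⇒ s = -0.46/-0.002 = 230.0000.
So a = μs = 167.440, b = (1−μ)s = 62.560.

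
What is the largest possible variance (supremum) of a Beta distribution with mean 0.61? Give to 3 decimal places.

0.238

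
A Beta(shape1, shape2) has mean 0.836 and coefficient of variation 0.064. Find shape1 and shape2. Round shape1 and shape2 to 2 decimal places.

shape1 = 39.20, shape2 = 7.69

Var = (CV·μ)² = (0.064×0.836)² = 0.002863.
shape1+shape2 = μ(1−μ)/Var − 1 = 0.137104/0.002863 − 1 = 46.8936.
Thus shape1 = 0.836·46.8936 = 39.20 and shape2 = 0.164·46.8936 = 7.69.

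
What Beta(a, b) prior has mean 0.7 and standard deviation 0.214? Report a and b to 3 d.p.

a = 2.510, b = 1.076

Variance = 0.214² = 0.045796. The moment-matching identity a+b = μ(1−μ)/Var − 1 gives
a+b = 0.21/0.045796 − 1 = 3.5856, so a = μ·3.5856 = 2.510 and b = (1−μ)·3.5856 = 1.076.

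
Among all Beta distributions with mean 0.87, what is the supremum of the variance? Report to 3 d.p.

0.113

Var = μ(1−μ)/(α+β+1), which approaches μ(1−μ) as α+β → 0.
So the supremum is μ(1−μ) = 0.87×0.13 = 0.113.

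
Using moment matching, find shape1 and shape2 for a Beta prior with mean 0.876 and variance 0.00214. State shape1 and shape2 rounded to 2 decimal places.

Let s = shape1+shape2. The Beta variance is μ(1−μ)/(s+1).
So s+1 = μ(1−μ)/σ² = (0.876×0.124)/0.00214 = 0.108624/0.00214 = 50.7589, giving s = 49.7589.
Then shape1 = μs = 0.876×49.7589 = 43.59 and shape2 = (1−μ)s = 0.124×49.7589 = 6.17.

shape1 = 43.59, shape2 = 6.17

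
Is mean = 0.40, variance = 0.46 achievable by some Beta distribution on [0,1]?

No

The Beta variance bound is σ² < μ(1−μ).
Here μ(1−μ) = 0.40×0.60 = 0.2400, and 0.46 ≥ 0.2400.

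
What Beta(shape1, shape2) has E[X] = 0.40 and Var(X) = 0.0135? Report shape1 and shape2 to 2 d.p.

Write ν = shape1+shape2; then shape1 = μν and Var = μ(1−μ)/(ν+1).
ν = μ(1−μ)/Var − 1 = 0.2400/0.0135 − 1 = 16.7778.
shape1 = 0.40·16.7778 = 6.71, shape2 = 0.60·16.7778 = 10.07.

shape1 = 6.71, shape2 = 10.07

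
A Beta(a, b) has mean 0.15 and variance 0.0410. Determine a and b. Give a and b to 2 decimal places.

Let s = a+b. The Beta variance is μ(1−μ)/(s+1).
So s+1 = μ(1−μ)/σ² = (0.15×0.85)/0.0410 = 0.1275/0.0410 = 3.1098, giving s = 2.1098.
Then a = μs = 0.15×2.1098 = 0.32 and b = (1−μ)s = 0.85×2.1098 = 1.79.

a = 0.32, b = 1.79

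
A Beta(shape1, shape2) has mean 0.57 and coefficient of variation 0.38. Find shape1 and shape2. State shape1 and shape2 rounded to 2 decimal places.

shape1 = 2.41, shape2 = 1.82

σ = CV·μ = 0.38×0.57 = 0.21660, so σ² = 0.046916.
s+1 = μ(1−μ)/σ² = 0.2451/0.046916 = 5.2243, so s = shape1+shape2 = 4.2243.
shape1 = μs = 2.41, shape2 = (1−μ)s = 1.82.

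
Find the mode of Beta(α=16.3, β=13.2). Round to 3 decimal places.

0.556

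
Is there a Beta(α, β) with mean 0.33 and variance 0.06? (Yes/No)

The Beta variance bound is σ² < μ(1−μ).
Here μ(1−μ) = 0.33×0.67 = 0.2211, and 0.06 < 0.2211.

Yes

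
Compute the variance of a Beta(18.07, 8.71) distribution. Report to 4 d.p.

0.0079

μ = 18.07/26.78 = 0.674757; Var = μ(1−μ)/(α+β+1) = 0.2194599/27.78 = 0.0079.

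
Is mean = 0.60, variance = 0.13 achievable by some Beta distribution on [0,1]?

The Beta variance bound is σ² < μ(1−μ).
Here μ(1−μ) = 0.60×0.40 = 0.2400, and 0.13 < 0.2400.

Yes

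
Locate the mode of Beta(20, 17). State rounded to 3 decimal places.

0.543

The density x^(α−1)(1−x)^(β−1) is maximised at (α−1)/(α+β−2) = 19/35 = 0.543.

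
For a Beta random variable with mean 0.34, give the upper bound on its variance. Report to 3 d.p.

0.224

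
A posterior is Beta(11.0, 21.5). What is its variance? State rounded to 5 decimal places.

0.00668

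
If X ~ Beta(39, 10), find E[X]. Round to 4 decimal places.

0.7959

The Beta mean is α/(α+β) = 39/(39+10) = 0.7959.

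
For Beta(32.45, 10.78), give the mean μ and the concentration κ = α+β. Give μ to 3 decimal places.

κ = α+β = 32.45+10.78 = 43.23; μ = α/κ = 32.45/43.23 = 0.751.

μ = 0.751, κ = 43.23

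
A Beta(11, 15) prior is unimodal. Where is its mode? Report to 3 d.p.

0.417

The density x^(α−1)(1−x)^(β−1) is maximised at (α−1)/(α+β−2) = 10/24 = 0.417.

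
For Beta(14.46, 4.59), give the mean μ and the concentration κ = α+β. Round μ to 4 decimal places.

μ = 0.7591, κ = 19.05

κ = α+β = 14.46+4.59 = 19.05; μ = α/κ = 14.46/19.05 = 0.7591.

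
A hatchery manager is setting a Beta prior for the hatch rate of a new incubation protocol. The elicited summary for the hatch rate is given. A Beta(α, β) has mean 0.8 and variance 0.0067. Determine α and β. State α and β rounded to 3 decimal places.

Let s = α+β. The Beta variance is μ(1−μ)/(s+1).
So s+1 = μ(1−μ)/σ² = (0.8×0.2)/0.0067 = 0.16/0.0067 = 23.8806, giving s = 22.8806.
Then α = μs = 0.8×22.8806 = 18.304 and β = (1−μ)s = 0.2×22.8806 = 4.576.

α = 18.304, β = 4.576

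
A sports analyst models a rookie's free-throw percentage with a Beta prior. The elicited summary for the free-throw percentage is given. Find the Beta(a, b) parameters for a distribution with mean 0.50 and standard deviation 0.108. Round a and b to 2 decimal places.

σ² = 0.108² = 0.011664.
With s = a+b, Var = μ(1−μ)/(s+1), so s+1 = (0.50×0.50)/0.011664 = 21.4335 and s = 20.4335.
a = μs = 10.22, b = (1−μ)s = 10.22.

a = 10.22, b = 10.22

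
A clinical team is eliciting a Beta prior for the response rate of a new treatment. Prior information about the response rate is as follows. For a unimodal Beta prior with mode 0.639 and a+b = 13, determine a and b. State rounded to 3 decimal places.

a = 8.029, b = 4.971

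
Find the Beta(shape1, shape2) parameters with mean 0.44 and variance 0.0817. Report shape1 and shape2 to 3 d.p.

Let s = shape1+shape2. The Beta variance is μ(1−μ)/(s+1).
So s+1 = μ(1−μ)/σ² = (0.44×0.56)/0.0817 = 0.2464/0.0817 = 3.0159, giving s = 2.0159.
Then shape1 = μs = 0.44×2.0159 = 0.887 and shape2 = (1−μ)s = 0.56×2.0159 = 1.129.

shape1 = 0.887, shape2 = 1.129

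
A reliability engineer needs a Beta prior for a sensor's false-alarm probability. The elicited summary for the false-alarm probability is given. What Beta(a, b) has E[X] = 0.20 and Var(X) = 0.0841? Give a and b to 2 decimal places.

Write ν = a+b; then a = μν and Var = μ(1−μ)/(ν+1).
ν = μ(1−μ)/Var − 1 = 0.1600/0.0841 − 1 = 0.9025.
a = 0.20·0.9025 = 0.18, b = 0.80·0.9025 = 0.72.

a = 0.18, b = 0.72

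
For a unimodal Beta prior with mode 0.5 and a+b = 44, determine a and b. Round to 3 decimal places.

a = 22.000, b = 22.000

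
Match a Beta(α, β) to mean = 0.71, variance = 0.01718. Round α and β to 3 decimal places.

α = 7.799, β = 3.186

Write ν = α+β; then α = μν and Var = μ(1−μ)/(ν+1).
ν = μ(1−μ)/Var − 1 = 0.2059/0.01718 − 1 = 10.9849.
α = 0.71·10.9849 = 7.799, β = 0.29·10.9849 = 3.186.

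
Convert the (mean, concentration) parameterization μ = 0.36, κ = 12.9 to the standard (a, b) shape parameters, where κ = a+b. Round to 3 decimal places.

Split κ in proportion μ : (1−μ): a = 0.36·12.9 = 4.644, b = 12.9 − 4.644 = 8.256.

a = 4.644, b = 8.256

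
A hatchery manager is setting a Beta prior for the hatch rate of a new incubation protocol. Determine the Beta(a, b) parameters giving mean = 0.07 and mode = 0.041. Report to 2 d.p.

a = 2.22, b = 29.44

With s = a+b: μ = a/s and mode = (a−1)/(s−2). Eliminating a = μs,
μs − 1 = m(s−2) ⇒ s(μ−m) = 1−2m ⇒ s = 0.918/0.029 = 31.6552.
So a = μs = 2.22, b = (1−μ)s = 29.44.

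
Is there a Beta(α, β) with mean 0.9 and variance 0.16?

For any Beta, Var(X) < E[X]·(1−E[X]).
Here μ(1−μ) = 0.9×0.1 = 0.09, and 0.16 ≥ 0.09.

No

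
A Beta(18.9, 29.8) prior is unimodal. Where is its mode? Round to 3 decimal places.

0.383

With α,β > 1, mode = (α−1)/(α+β−2) = 17.9/46.7 = 0.383.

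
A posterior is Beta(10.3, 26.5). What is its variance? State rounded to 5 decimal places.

0.00533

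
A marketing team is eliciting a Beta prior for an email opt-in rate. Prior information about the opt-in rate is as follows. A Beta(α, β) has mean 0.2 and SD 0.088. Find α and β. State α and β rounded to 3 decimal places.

First σ² = 0.007744. Setting α = μn, β = (1−μ)n with n = α+β,
μ(1−μ)/(n+1) = 0.007744 ⇒ n+1 = 0.16/0.007744 = 20.6612 ⇒ n = 19.6612.
Hence α = 0.2×19.6612 = 3.932, β = 0.8×19.6612 = 15.729.

α = 3.932, β = 15.729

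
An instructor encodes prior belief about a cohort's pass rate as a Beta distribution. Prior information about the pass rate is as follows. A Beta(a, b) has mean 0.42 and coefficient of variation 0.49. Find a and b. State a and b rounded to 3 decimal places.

a = 1.996, b = 2.756

Var = (CV·μ)² = (0.49×0.42)² = 0.042354.
a+b = μ(1−μ)/Var − 1 = 0.2436/0.042354 − 1 = 4.7516.
Thus a = 0.42·4.7516 = 1.996 and b = 0.58·4.7516 = 2.756.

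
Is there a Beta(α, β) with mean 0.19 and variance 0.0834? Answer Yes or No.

Yes

For any Beta, Var(X) < E[X]·(1−E[X]).
Here μ(1−μ) = 0.19×0.81 = 0.1539, and 0.0834 < 0.1539.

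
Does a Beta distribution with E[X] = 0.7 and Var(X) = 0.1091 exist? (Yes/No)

Yes

The Beta variance bound is σ² < μ(1−μ).
Here μ(1−μ) = 0.7×0.3 = 0.21, and 0.1091 < 0.21.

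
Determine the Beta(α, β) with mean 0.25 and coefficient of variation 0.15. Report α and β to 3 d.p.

Var = (CV·μ)² = (0.15×0.25)² = 0.001406.
α+β = μ(1−μ)/Var − 1 = 0.1875/0.001406 − 1 = 132.3333.
Thus α = 0.25·132.3333 = 33.083 and β = 0.75·132.3333 = 99.250.

α = 33.083, β = 99.250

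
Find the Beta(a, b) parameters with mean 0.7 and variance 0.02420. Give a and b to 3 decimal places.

a = 5.374, b = 2.303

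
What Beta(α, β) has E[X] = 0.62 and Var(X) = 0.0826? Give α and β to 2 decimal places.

α = 1.15, β = 0.70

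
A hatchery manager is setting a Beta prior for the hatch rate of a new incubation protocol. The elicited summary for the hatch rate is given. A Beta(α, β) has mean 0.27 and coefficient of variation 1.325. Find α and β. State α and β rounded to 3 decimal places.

α = 0.146, β = 0.394

Var = (CV·μ)² = (1.325×0.27)² = 0.127985.
α+β = μ(1−μ)/Var − 1 = 0.1971/0.127985 − 1 = 0.5400.
Thus α = 0.27·0.5400 = 0.146 and β = 0.73·0.5400 = 0.394.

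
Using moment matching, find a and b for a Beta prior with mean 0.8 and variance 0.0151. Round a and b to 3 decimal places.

a = 7.677, b = 1.919

Let s = a+b. The Beta variance is μ(1−μ)/(s+1).
So s+1 = μ(1−μ)/σ² = (0.8×0.2)/0.0151 = 0.16/0.0151 = 10.5960, giving s = 9.5960.
Then a = μs = 0.8×9.5960 = 7.677 and b = (1−μ)s = 0.2×9.5960 = 1.919.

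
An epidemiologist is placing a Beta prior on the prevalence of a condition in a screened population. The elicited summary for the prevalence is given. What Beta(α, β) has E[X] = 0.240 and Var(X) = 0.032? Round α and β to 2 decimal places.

α = 1.13, β = 3.57

By moment matching, α+β = μ(1−μ)/σ² − 1 = (0.240·0.760)/0.032 − 1 = 5.7000 − 1 = 4.7000.
Since α/(α+β) = μ, α = 0.240·4.7000 = 1.13 and β = 0.760·4.7000 = 3.57.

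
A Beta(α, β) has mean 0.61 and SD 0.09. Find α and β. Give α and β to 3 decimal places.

α = 17.306, β = 11.064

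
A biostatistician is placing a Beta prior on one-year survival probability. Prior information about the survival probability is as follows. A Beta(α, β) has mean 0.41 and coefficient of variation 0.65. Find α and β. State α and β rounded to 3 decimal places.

α = 0.986, β = 1.420

Var = (CV·μ)² = (0.65×0.41)² = 0.071022.
α+β = μ(1−μ)/Var − 1 = 0.2419/0.071022 − 1 = 2.4060.
Thus α = 0.41·2.4060 = 0.986 and β = 0.59·2.4060 = 1.420.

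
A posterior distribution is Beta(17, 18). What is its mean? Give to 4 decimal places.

The Beta mean is α/(α+β) = 17/(17+18) = 0.4857.

0.4857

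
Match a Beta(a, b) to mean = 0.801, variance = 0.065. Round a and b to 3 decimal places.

Write ν = a+b; then a = μν and Var = μ(1−μ)/(ν+1).
ν = μ(1−μ)/Var − 1 = 0.159399/0.065 − 1 = 1.4523.
a = 0.801·1.4523 = 1.163, b = 0.199·1.4523 = 0.289.

a = 1.163, b = 0.289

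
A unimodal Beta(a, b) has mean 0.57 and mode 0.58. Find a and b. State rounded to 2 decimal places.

a = 9.12, b = 6.88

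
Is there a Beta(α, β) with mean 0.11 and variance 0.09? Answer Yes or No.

The Beta variance bound is σ² < μ(1−μ).
Here μ(1−μ) = 0.11×0.89 = 0.0979, and 0.09 < 0.0979.

Yes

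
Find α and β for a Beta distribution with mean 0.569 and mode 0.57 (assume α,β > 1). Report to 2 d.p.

α = 79.66, β = 60.34

With s = α+β: μ = α/s and mode = (α−1)/(s−2). Eliminating α = μs,
μs − 1 = m(s−2) ⇒ s(μ−m) = 1−2m ⇒ s = -0.14/-0.001 = 140.0000.
So α = μs = 79.66, β = (1−μ)s = 60.34.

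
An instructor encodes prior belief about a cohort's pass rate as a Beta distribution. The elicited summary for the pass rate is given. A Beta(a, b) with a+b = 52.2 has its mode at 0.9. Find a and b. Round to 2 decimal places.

a = 46.18, b = 6.02

Since the density peak of Beta(a,b) is at (a−1)/(a+b−2),
a = 1 + 0.9(52.2−2) = 46.18 and b = 52.2 − 46.18 = 6.02.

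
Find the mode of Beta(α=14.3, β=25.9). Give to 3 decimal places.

0.348

With α,β > 1, mode = (α−1)/(α+β−2) = 13.3/38.2 = 0.348.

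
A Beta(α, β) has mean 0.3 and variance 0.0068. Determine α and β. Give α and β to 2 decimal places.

Let s = α+β. The Beta variance is μ(1−μ)/(s+1).
So s+1 = μ(1−μ)/σ² = (0.3×0.7)/0.0068 = 0.21/0.0068 = 30.8824, giving s = 29.8824.
Then α = μs = 0.3×29.8824 = 8.96 and β = (1−μ)s = 0.7×29.8824 = 20.92.

α = 8.96, β = 20.92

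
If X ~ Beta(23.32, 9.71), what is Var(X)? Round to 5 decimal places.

Var = αβ/[(α+β)²(α+β+1)] = (23.32×9.71)/(33.03²×34.03) = 226.4372/37126.080027 = 0.00610.

0.00610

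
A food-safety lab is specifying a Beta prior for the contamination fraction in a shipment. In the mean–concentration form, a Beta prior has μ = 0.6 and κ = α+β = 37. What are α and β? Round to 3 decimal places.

α = 22.200, β = 14.800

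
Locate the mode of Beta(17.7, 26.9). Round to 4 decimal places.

0.3920

The density x^(α−1)(1−x)^(β−1) is maximised at (α−1)/(α+β−2) = 16.7/42.6 = 0.3920.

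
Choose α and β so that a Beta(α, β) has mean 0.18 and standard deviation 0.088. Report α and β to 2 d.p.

Variance = 0.088² = 0.007744. The moment-matching identity α+β = μ(1−μ)/Var − 1 gives
α+β = 0.1476/0.007744 − 1 = 18.0599, so α = μ·18.0599 = 3.25 and β = (1−μ)·18.0599 = 14.81.

α = 3.25, β = 14.81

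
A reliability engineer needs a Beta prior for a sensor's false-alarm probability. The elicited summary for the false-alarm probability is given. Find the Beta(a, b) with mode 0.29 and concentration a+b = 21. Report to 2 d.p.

For a,b>1 the mode is (a−1)/(a+b−2), so a = mode·(κ−2)+1 = 0.29×19+1 = 6.51.
And b = (1−mode)·(κ−2)+1 = 0.71×19+1 = 14.49.

a = 6.51, b = 14.49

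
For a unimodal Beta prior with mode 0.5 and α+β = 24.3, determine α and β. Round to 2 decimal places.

For α,β>1 the mode is (α−1)/(α+β−2), so α = mode·(κ−2)+1 = 0.5×22.3+1 = 12.15.
And β = (1−mode)·(κ−2)+1 = 0.5×22.3+1 = 12.15.

α = 12.15, β = 12.15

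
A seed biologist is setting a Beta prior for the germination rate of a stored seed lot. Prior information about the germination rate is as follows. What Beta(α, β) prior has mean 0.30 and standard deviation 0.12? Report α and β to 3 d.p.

σ² = 0.12² = 0.0144.
With s = α+β, Var = μ(1−μ)/(s+1), so s+1 = (0.30×0.70)/0.0144 = 14.5833 and s = 13.5833.
α = μs = 4.075, β = (1−μ)s = 9.508.

α = 4.075, β = 9.508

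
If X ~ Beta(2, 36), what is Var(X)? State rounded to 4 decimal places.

0.0013

Var = αβ/[(α+β)²(α+β+1)] = (2×36)/(38²×39) = 72/56316 = 0.0013.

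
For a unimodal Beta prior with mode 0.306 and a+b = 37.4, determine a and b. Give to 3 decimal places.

a = 11.832, b = 25.568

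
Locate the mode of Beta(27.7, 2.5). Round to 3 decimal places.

0.947

With α,β > 1, mode = (α−1)/(α+β−2) = 26.7/28.2 = 0.947.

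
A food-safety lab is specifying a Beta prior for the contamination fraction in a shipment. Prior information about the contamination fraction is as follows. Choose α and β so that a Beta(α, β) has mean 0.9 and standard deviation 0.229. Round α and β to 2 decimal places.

Variance = 0.229² = 0.052441. The moment-matching identity α+β = μ(1−μ)/Var − 1 gives
α+β = 0.09/0.052441 − 1 = 0.7162, so α = μ·0.7162 = 0.64 and β = (1−μ)·0.7162 = 0.07.

α = 0.64, β = 0.07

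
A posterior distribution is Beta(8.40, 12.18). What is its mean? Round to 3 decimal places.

0.408

E[X] = α/(α+β) = 8.40/20.58 = 0.408.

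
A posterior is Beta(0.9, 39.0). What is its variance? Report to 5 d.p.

0.00054

α+β = 39.9 and αβ = 35.10, so Var = αβ/[(α+β)²(α+β+1)] = 35.10/65113.209 = 0.00054.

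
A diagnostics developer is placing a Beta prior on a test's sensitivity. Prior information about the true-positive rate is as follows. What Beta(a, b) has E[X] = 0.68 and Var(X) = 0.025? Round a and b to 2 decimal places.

a = 5.24, b = 2.47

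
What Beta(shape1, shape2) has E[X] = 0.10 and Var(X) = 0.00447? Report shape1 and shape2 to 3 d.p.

By moment matching, shape1+shape2 = μ(1−μ)/σ² − 1 = (0.10·0.90)/0.00447 − 1 = 20.1342 − 1 = 19.1342.
Since shape1/(shape1+shape2) = μ, shape1 = 0.10·19.1342 = 1.913 and shape2 = 0.90·19.1342 = 17.221.

shape1 = 1.913, shape2 = 17.221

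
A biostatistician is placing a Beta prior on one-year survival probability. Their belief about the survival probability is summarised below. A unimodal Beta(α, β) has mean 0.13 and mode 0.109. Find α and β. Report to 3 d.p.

α = 4.841, β = 32.397

With s = α+β: μ = α/s and mode = (α−1)/(s−2). Eliminating α = μs,
μs − 1 = m(s−2) ⇒ s(μ−m) = 1−2m ⇒ s = 0.782/0.021 = 37.2381.
So α = μs = 4.841, β = (1−μ)s = 32.397.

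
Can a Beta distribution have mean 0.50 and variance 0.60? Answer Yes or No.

No

For any Beta, Var(X) < E[X]·(1−E[X]).
Here μ(1−μ) = 0.50×0.50 = 0.2500, and 0.60 ≥ 0.2500.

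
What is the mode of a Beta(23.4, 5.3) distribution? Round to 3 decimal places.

With α,β > 1, mode = (α−1)/(α+β−2) = 22.4/26.7 = 0.839.

0.839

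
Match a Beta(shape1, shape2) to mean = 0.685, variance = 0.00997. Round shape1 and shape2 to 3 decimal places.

shape1 = 14.140, shape2 = 6.502

Write ν = shape1+shape2; then shape1 = μν and Var = μ(1−μ)/(ν+1).
ν = μ(1−μ)/Var − 1 = 0.215775/0.00997 − 1 = 20.6424.
shape1 = 0.685·20.6424 = 14.140, shape2 = 0.315·20.6424 = 6.502.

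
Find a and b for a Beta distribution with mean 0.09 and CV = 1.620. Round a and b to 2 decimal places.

Var = (CV·μ)² = (1.620×0.09)² = 0.021258.
a+b = μ(1−μ)/Var − 1 = 0.0819/0.021258 − 1 = 2.8527.
Thus a = 0.09·2.8527 = 0.26 and b = 0.91·2.8527 = 2.60.

a = 0.26, b = 2.60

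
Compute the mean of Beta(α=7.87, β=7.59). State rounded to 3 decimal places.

0.509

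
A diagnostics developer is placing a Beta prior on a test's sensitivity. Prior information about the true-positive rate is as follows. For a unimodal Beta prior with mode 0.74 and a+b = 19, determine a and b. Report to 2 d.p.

a = 13.58, b = 5.42

For a,b>1 the mode is (a−1)/(a+b−2), so a = mode·(κ−2)+1 = 0.74×17+1 = 13.58.
And b = (1−mode)·(κ−2)+1 = 0.26×17+1 = 5.42.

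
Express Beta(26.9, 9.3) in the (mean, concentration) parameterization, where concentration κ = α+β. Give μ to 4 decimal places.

μ = 0.7431, κ = 36.2

κ = α+β = 26.9+9.3 = 36.2; μ = α/κ = 26.9/36.2 = 0.7431.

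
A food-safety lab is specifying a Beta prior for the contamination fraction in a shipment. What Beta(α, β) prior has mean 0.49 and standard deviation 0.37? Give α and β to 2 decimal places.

α = 0.40, β = 0.42

Variance = 0.37² = 0.1369. The moment-matching identity α+β = μ(1−μ)/Var − 1 gives
α+β = 0.2499/0.1369 − 1 = 0.8254, so α = μ·0.8254 = 0.40 and β = (1−μ)·0.8254 = 0.42.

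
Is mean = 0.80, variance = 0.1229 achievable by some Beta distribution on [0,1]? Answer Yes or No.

For any Beta, Var(X) < E[X]·(1−E[X]).
Here μ(1−μ) = 0.80×0.20 = 0.1600, and 0.1229 < 0.1600.

Yes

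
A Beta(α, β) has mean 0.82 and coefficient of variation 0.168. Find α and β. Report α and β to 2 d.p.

σ = CV·μ = 0.168×0.82 = 0.13776, so σ² = 0.018978.
s+1 = μ(1−μ)/σ² = 0.1476/0.018978 = 7.7775, so s = α+β = 6.7775.
α = μs = 5.56, β = (1−μ)s = 1.22.

α = 5.56, β = 1.22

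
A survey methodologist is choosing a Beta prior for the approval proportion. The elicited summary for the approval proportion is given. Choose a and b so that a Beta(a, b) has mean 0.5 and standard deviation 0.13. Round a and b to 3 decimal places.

a = 6.896, b = 6.896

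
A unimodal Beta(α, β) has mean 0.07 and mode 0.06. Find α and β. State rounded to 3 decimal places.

Let s = α+β. Mean gives α = μs = 0.07s; mode gives (α−1)/(s−2) = 0.06.
Substituting: 0.07s − 1 = 0.06(s−2) = 0.06s − 0.12, so 0.01s = 0.88 and s = 88.0000.
Then α = 0.07×88.0000 = 6.160 and β = s−α = 81.840.

α = 6.160, β = 81.840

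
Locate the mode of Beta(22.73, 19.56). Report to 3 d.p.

0.539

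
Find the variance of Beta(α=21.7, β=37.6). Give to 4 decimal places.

μ = 21.7/59.3 = 0.365936; Var = μ(1−μ)/(α+β+1) = 0.2320268/60.3 = 0.0038.

0.0038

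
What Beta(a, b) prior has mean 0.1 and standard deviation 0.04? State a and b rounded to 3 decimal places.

a = 5.525, b = 49.725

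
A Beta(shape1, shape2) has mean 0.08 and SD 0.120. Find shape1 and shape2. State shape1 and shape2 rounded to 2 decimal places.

shape1 = 0.33, shape2 = 3.78

First σ² = 0.014400. Setting shape1 = μn, shape2 = (1−μ)n with n = shape1+shape2,
μ(1−μ)/(n+1) = 0.014400 ⇒ n+1 = 0.0736/0.014400 = 5.1111 ⇒ n = 4.1111.
Hence shape1 = 0.08×4.1111 = 0.33, shape2 = 0.92×4.1111 = 3.78.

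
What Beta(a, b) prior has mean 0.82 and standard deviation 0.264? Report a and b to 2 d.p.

Variance = 0.264² = 0.069696. The moment-matching identity a+b = μ(1−μ)/Var − 1 gives
a+b = 0.1476/0.069696 − 1 = 1.1178, so a = μ·1.1178 = 0.92 and b = (1−μ)·1.1178 = 0.20.

a = 0.92, b = 0.20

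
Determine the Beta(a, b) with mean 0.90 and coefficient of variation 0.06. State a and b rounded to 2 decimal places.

a = 26.88, b = 2.99

Var = (CV·μ)² = (0.06×0.90)² = 0.002916.
a+b = μ(1−μ)/Var − 1 = 0.0900/0.002916 − 1 = 29.8642.
Thus a = 0.90·29.8642 = 26.88 and b = 0.10·29.8642 = 2.99.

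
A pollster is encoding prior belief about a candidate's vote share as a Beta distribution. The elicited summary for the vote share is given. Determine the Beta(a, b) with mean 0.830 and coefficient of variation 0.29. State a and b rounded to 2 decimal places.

Var = (CV·μ)² = (0.29×0.830)² = 0.057936.
a+b = μ(1−μ)/Var − 1 = 0.141100/0.057936 − 1 = 1.4354.
Thus a = 0.830·1.4354 = 1.19 and b = 0.170·1.4354 = 0.24.

a = 1.19, b = 0.24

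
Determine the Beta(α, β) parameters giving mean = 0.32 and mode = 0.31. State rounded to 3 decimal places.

α = 12.160, β = 25.840

With s = α+β: μ = α/s and mode = (α−1)/(s−2). Eliminating α = μs,
μs − 1 = m(s−2) ⇒ s(μ−m) = 1−2m ⇒ s = 0.38/0.01 = 38.0000.
So α = μs = 12.160, β = (1−μ)s = 25.840.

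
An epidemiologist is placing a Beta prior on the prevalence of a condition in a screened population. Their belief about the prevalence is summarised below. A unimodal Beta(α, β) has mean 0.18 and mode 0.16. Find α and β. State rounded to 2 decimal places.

With s = α+β: μ = α/s and mode = (α−1)/(s−2). Eliminating α = μs,
μs − 1 = m(s−2) ⇒ s(μ−m) = 1−2m ⇒ s = 0.68/0.02 = 34.0000.
So α = μs = 6.12, β = (1−μ)s = 27.88.

α = 6.12, β = 27.88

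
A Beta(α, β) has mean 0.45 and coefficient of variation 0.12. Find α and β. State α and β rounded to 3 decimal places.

α = 37.744, β = 46.132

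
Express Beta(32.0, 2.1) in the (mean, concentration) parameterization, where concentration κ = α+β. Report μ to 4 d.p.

κ = α+β = 32.0+2.1 = 34.1; μ = α/κ = 32.0/34.1 = 0.9384.

μ = 0.9384, κ = 34.1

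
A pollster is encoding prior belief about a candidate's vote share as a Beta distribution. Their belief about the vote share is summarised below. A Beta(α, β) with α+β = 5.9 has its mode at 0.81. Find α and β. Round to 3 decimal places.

α = 4.159, β = 1.741

Mode = (α−1)/(κ−2) with κ = α+β, so α−1 = 0.81·3.9 = 3.159.
α = 4.159; β = κ − α = 1.741.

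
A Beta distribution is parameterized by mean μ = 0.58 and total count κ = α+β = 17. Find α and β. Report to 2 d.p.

α = 9.86, β = 7.14

Split κ in proportion μ : (1−μ): α = 0.58·17 = 9.86, β = 17 − 9.86 = 7.14.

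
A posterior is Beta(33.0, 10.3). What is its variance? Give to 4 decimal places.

0.0041

α+β = 43.3 and αβ = 339.90, so Var = αβ/[(α+β)²(α+β+1)] = 339.90/83057.627 = 0.0041.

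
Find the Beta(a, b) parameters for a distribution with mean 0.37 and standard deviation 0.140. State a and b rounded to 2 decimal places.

a = 4.03, b = 6.86

First σ² = 0.019600. Setting a = μn, b = (1−μ)n with n = a+b,
μ(1−μ)/(n+1) = 0.019600 ⇒ n+1 = 0.2331/0.019600 = 11.8929 ⇒ n = 10.8929.
Hence a = 0.37×10.8929 = 4.03, b = 0.63×10.8929 = 6.86.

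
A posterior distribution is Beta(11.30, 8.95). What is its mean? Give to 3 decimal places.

0.558

E[X] = α/(α+β) = 11.30/20.25 = 0.558.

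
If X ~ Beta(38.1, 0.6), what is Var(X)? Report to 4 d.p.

α+β = 38.7 and αβ = 22.86, so Var = αβ/[(α+β)²(α+β+1)] = 22.86/59458.293 = 0.0004.

0.0004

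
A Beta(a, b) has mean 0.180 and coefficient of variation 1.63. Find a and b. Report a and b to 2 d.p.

a = 0.13, b = 0.59

Var = (CV·μ)² = (1.63×0.180)² = 0.086084.
a+b = μ(1−μ)/Var − 1 = 0.147600/0.086084 − 1 = 0.7146.
Thus a = 0.180·0.7146 = 0.13 and b = 0.820·0.7146 = 0.59.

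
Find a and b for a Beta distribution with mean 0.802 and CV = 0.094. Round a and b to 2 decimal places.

σ = CV·μ = 0.094×0.802 = 0.07539, so σ² = 0.005683.
s+1 = μ(1−μ)/σ² = 0.158796/0.005683 = 27.9406, so s = a+b = 26.9406.
a = μs = 21.61, b = (1−μ)s = 5.33.

a = 21.61, b = 5.33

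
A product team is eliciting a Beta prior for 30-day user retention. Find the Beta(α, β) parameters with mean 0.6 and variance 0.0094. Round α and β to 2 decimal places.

α = 14.72, β = 9.81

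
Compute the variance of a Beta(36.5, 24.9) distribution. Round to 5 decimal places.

μ = 36.5/61.4 = 0.594463; Var = μ(1−μ)/(α+β+1) = 0.2410768/62.4 = 0.00386.

0.00386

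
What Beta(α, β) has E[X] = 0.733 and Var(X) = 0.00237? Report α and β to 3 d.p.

Write ν = α+β; then α = μν and Var = μ(1−μ)/(ν+1).
ν = μ(1−μ)/Var − 1 = 0.195711/0.00237 − 1 = 81.5785.
α = 0.733·81.5785 = 59.797, β = 0.267·81.5785 = 21.781.

α = 59.797, β = 21.781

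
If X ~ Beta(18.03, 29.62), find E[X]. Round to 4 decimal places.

0.3784

The Beta mean is α/(α+β) = 18.03/(18.03+29.62) = 0.3784.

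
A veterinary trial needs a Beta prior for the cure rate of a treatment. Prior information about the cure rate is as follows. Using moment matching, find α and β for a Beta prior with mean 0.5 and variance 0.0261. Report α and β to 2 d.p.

α = 4.29, β = 4.29

Write ν = α+β; then α = μν and Var = μ(1−μ)/(ν+1).
ν = μ(1−μ)/Var − 1 = 0.25/0.0261 − 1 = 8.5785.
α = 0.5·8.5785 = 4.29, β = 0.5·8.5785 = 4.29.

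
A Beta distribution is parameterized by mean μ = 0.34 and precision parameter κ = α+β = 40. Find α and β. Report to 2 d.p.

α = 13.60, β = 26.40

α = μκ = 0.34×40 = 13.60 and β = (1−μ)κ = 0.66×40 = 26.40.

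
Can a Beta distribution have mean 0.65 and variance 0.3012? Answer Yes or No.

No

For any Beta, Var(X) < E[X]·(1−E[X]).
Here μ(1−μ) = 0.65×0.35 = 0.2275, and 0.3012 ≥ 0.2275.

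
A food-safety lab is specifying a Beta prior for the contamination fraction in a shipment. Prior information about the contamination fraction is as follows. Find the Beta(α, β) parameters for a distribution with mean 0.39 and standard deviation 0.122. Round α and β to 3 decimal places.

α = 5.844, β = 9.140

First σ² = 0.014884. Setting α = μn, β = (1−μ)n with n = α+β,
μ(1−μ)/(n+1) = 0.014884 ⇒ n+1 = 0.2379/0.014884 = 15.9836 ⇒ n = 14.9836.
Hence α = 0.39×14.9836 = 5.844, β = 0.61×14.9836 = 9.140.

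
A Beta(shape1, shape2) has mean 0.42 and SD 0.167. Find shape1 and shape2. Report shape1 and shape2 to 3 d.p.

Variance = 0.167² = 0.027889. The moment-matching identity shape1+shape2 = μ(1−μ)/Var − 1 gives
shape1+shape2 = 0.2436/0.027889 − 1 = 7.7346, so shape1 = μ·7.7346 = 3.249 and shape2 = (1−μ)·7.7346 = 4.486.

shape1 = 3.249, shape2 = 4.486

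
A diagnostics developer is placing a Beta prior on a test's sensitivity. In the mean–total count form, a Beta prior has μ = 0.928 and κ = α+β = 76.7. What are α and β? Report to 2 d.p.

α = 71.18, β = 5.52

Split κ in proportion μ : (1−μ): α = 0.928·76.7 = 71.18, β = 76.7 − 71.18 = 5.52.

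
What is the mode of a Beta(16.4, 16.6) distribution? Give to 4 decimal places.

With α,β > 1, mode = (α−1)/(α+β−2) = 15.4/31.0 = 0.4968.

0.4968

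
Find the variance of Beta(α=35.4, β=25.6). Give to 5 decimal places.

μ = 35.4/61.0 = 0.580328; Var = μ(1−μ)/(α+β+1) = 0.2435474/62.0 = 0.00393.

0.00393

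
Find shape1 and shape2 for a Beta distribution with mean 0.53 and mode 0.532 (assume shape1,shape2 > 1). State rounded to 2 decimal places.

shape1 = 16.96, shape2 = 15.04

With s = shape1+shape2: μ = shape1/s and mode = (shape1−1)/(s−2). Eliminating shape1 = μs,
μs − 1 = m(s−2) ⇒ s(μ−m) = 1−2m ⇒ s = -0.064/-0.002 = 32.0000.
So shape1 = μs = 16.96, shape2 = (1−μ)s = 15.04.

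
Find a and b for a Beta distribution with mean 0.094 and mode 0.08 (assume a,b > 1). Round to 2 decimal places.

a = 5.64, b = 54.36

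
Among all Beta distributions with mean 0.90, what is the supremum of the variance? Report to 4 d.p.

0.0900

Var = μ(1−μ)/(α+β+1), which approaches μ(1−μ) as α+β → 0.
So the supremum is μ(1−μ) = 0.90×0.10 = 0.0900.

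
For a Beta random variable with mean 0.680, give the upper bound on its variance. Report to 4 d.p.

0.2176

Var = μ(1−μ)/(α+β+1), which approaches μ(1−μ) as α+β → 0.
So the supremum is μ(1−μ) = 0.680×0.320 = 0.2176.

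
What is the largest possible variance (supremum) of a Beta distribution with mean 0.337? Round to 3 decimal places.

0.223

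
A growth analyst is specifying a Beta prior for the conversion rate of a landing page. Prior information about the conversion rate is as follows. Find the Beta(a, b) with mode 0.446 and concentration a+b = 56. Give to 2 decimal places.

a = 25.08, b = 30.92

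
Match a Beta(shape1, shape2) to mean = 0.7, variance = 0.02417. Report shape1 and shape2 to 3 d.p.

By moment matching, shape1+shape2 = μ(1−μ)/σ² − 1 = (0.7·0.3)/0.02417 − 1 = 8.6885 − 1 = 7.6885.
Since shape1/(shape1+shape2) = μ, shape1 = 0.7·7.6885 = 5.382 and shape2 = 0.3·7.6885 = 2.307.

shape1 = 5.382, shape2 = 2.307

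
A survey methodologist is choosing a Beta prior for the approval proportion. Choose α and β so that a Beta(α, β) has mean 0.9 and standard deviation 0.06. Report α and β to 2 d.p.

α = 21.60, β = 2.40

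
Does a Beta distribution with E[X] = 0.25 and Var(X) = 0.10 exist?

For any Beta, Var(X) < E[X]·(1−E[X]).
Here μ(1−μ) = 0.25×0.75 = 0.1875, and 0.10 < 0.1875.

Yes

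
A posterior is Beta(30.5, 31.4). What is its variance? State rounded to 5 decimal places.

0.00397

μ = 30.5/61.9 = 0.492730; Var = μ(1−μ)/(α+β+1) = 0.2499472/62.9 = 0.00397.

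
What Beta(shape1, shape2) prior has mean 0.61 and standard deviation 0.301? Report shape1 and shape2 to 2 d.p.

shape1 = 0.99, shape2 = 0.63

Variance = 0.301² = 0.090601. The moment-matching identity shape1+shape2 = μ(1−μ)/Var − 1 gives
shape1+shape2 = 0.2379/0.090601 − 1 = 1.6258, so shape1 = μ·1.6258 = 0.99 and shape2 = (1−μ)·1.6258 = 0.63.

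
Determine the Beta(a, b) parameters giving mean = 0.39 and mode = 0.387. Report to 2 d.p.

Let s = a+b. Mean gives a = μs = 0.39s; mode gives (a−1)/(s−2) = 0.387.
Substituting: 0.39s − 1 = 0.387(s−2) = 0.387s − 0.774, so 0.003s = 0.226 and s = 75.3333.
Then a = 0.39×75.3333 = 29.38 and b = s−a = 45.95.

a = 29.38, b = 45.95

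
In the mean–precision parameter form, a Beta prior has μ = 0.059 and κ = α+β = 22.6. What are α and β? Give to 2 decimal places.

α = 1.33, β = 21.27

Split κ in proportion μ : (1−μ): α = 0.059·22.6 = 1.33, β = 22.6 − 1.33 = 21.27.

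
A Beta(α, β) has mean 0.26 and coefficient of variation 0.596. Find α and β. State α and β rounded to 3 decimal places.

Var = (CV·μ)² = (0.596×0.26)² = 0.024013.
α+β = μ(1−μ)/Var − 1 = 0.1924/0.024013 − 1 = 7.0125.
Thus α = 0.26·7.0125 = 1.823 and β = 0.74·7.0125 = 5.189.

α = 1.823, β = 5.189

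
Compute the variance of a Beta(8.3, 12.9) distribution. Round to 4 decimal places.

α+β = 21.2 and αβ = 107.07, so Var = αβ/[(α+β)²(α+β+1)] = 107.07/9977.568 = 0.0107.

0.0107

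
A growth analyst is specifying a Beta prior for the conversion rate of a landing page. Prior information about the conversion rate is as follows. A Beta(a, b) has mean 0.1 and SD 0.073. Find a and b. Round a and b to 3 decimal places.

σ² = 0.073² = 0.005329.
With s = a+b, Var = μ(1−μ)/(s+1), so s+1 = (0.1×0.9)/0.005329 = 16.8887 and s = 15.8887.
a = μs = 1.589, b = (1−μ)s = 14.300.

a = 1.589, b = 14.300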